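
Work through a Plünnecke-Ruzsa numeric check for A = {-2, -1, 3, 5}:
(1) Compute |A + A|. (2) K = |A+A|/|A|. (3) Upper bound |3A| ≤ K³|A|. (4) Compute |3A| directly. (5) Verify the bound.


|A| = 4.
Step 1: Compute A + A by enumerating all 16 pairs.
A + A = {-4, -3, -2, 1, 2, 3, 4, 6, 8, 10}, so |A + A| = 10.
Step 2: Doubling constant K = |A + A|/|A| = 10/4 = 10/4 ≈ 2.5000.
Step 3: Plünnecke-Ruzsa gives |3A| ≤ K³·|A| = (2.5000)³ · 4 ≈ 62.5000.
Step 4: Compute 3A = A + A + A directly by enumerating all triples (a,b,c) ∈ A³; |3A| = 18.
Step 5: Check 18 ≤ 62.5000? Yes ✓.

K = 10/4, Plünnecke-Ruzsa bound K³|A| ≈ 62.5000, |3A| = 18, inequality holds.


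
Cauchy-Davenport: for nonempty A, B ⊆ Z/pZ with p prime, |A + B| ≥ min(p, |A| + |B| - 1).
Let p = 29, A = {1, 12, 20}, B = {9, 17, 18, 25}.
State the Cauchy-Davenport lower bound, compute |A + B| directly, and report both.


Cauchy-Davenport: |A + B| ≥ min(p, |A| + |B| - 1) for A, B nonempty in Z/pZ.
|A| = 3, |B| = 4, p = 29.
CD lower bound = min(29, 3 + 4 - 1) = min(29, 6) = 6.
Compute A + B mod 29 directly:
a = 1: 1+9=10, 1+17=18, 1+18=19, 1+25=26
a = 12: 12+9=21, 12+17=0, 12+18=1, 12+25=8
a = 20: 20+9=0, 20+17=8, 20+18=9, 20+25=16
A + B = {0, 1, 8, 9, 10, 16, 18, 19, 21, 26}, so |A + B| = 10.
Verify: 10 ≥ 6? Yes ✓.

CD lower bound = 6, actual |A + B| = 10.


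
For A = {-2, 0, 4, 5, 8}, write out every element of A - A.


A - A = {a - a' : a, a' ∈ A}.
Compute a - a' for each ordered pair (a, a'):
a = -2: -2--2=0, -2-0=-2, -2-4=-6, -2-5=-7, -2-8=-10
a = 0: 0--2=2, 0-0=0, 0-4=-4, 0-5=-5, 0-8=-8
a = 4: 4--2=6, 4-0=4, 4-4=0, 4-5=-1, 4-8=-4
a = 5: 5--2=7, 5-0=5, 5-4=1, 5-5=0, 5-8=-3
a = 8: 8--2=10, 8-0=8, 8-4=4, 8-5=3, 8-8=0
Collecting distinct values (and noting 0 appears from a-a):
A - A = {-10, -8, -7, -6, -5, -4, -3, -2, -1, 0, 1, 2, 3, 4, 5, 6, 7, 8, 10}
|A - A| = 19

A - A = {-10, -8, -7, -6, -5, -4, -3, -2, -1, 0, 1, 2, 3, 4, 5, 6, 7, 8, 10}


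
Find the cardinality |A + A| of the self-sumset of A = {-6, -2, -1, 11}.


A + A = {a + a' : a, a' ∈ A}; |A| = 4.
General bounds: 2|A| - 1 ≤ |A + A| ≤ |A|(|A|+1)/2, i.e. 7 ≤ |A + A| ≤ 10.
Lower bound 2|A|-1 is attained iff A is an arithmetic progression.
Enumerate sums a + a' for a ≤ a' (symmetric, so this suffices):
a = -6: -6+-6=-12, -6+-2=-8, -6+-1=-7, -6+11=5
a = -2: -2+-2=-4, -2+-1=-3, -2+11=9
a = -1: -1+-1=-2, -1+11=10
a = 11: 11+11=22
Distinct sums: {-12, -8, -7, -4, -3, -2, 5, 9, 10, 22}
|A + A| = 10

|A + A| = 10


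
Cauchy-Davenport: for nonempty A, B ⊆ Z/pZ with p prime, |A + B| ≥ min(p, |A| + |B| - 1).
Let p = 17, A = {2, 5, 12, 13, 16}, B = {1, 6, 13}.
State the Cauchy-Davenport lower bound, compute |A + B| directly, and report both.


Cauchy-Davenport: |A + B| ≥ min(p, |A| + |B| - 1) for A, B nonempty in Z/pZ.
|A| = 5, |B| = 3, p = 17.
CD lower bound = min(17, 5 + 3 - 1) = min(17, 7) = 7.
Compute A + B mod 17 directly:
a = 2: 2+1=3, 2+6=8, 2+13=15
a = 5: 5+1=6, 5+6=11, 5+13=1
a = 12: 12+1=13, 12+6=1, 12+13=8
a = 13: 13+1=14, 13+6=2, 13+13=9
a = 16: 16+1=0, 16+6=5, 16+13=12
A + B = {0, 1, 2, 3, 5, 6, 8, 9, 11, 12, 13, 14, 15}, so |A + B| = 13.
Verify: 13 ≥ 7? Yes ✓.

CD lower bound = 7, actual |A + B| = 13.


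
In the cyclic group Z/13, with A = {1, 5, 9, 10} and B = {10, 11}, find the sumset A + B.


Work in Z/13Z: reduce every sum a + b modulo 13.
Enumerate all 8 pairs:
a = 1: 1+10=11, 1+11=12
a = 5: 5+10=2, 5+11=3
a = 9: 9+10=6, 9+11=7
a = 10: 10+10=7, 10+11=8
Distinct residues collected: {2, 3, 6, 7, 8, 11, 12}
|A + B| = 7 (out of 13 total residues).

A + B = {2, 3, 6, 7, 8, 11, 12}


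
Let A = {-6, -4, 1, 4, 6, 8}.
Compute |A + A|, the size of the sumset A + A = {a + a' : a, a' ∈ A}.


A + A = {a + a' : a, a' ∈ A}; |A| = 6.
General bounds: 2|A| - 1 ≤ |A + A| ≤ |A|(|A|+1)/2, i.e. 11 ≤ |A + A| ≤ 21.
Lower bound 2|A|-1 is attained iff A is an arithmetic progression.
Enumerate sums a + a' for a ≤ a' (symmetric, so this suffices):
a = -6: -6+-6=-12, -6+-4=-10, -6+1=-5, -6+4=-2, -6+6=0, -6+8=2
a = -4: -4+-4=-8, -4+1=-3, -4+4=0, -4+6=2, -4+8=4
a = 1: 1+1=2, 1+4=5, 1+6=7, 1+8=9
a = 4: 4+4=8, 4+6=10, 4+8=12
a = 6: 6+6=12, 6+8=14
a = 8: 8+8=16
Distinct sums: {-12, -10, -8, -5, -3, -2, 0, 2, 4, 5, 7, 8, 9, 10, 12, 14, 16}
|A + A| = 17

|A + A| = 17


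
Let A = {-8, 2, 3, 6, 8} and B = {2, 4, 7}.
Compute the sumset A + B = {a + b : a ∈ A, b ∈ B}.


A + B = {a + b : a ∈ A, b ∈ B}.
Enumerate all |A|·|B| = 5·3 = 15 pairs (a, b) and collect distinct sums.
a = -8: -8+2=-6, -8+4=-4, -8+7=-1
a = 2: 2+2=4, 2+4=6, 2+7=9
a = 3: 3+2=5, 3+4=7, 3+7=10
a = 6: 6+2=8, 6+4=10, 6+7=13
a = 8: 8+2=10, 8+4=12, 8+7=15
Collecting distinct sums: A + B = {-6, -4, -1, 4, 5, 6, 7, 8, 9, 10, 12, 13, 15}
|A + B| = 13

A + B = {-6, -4, -1, 4, 5, 6, 7, 8, 9, 10, 12, 13, 15}


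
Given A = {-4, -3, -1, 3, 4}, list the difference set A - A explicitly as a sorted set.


A - A = {a - a' : a, a' ∈ A}.
Compute a - a' for each ordered pair (a, a'):
a = -4: -4--4=0, -4--3=-1, -4--1=-3, -4-3=-7, -4-4=-8
a = -3: -3--4=1, -3--3=0, -3--1=-2, -3-3=-6, -3-4=-7
a = -1: -1--4=3, -1--3=2, -1--1=0, -1-3=-4, -1-4=-5
a = 3: 3--4=7, 3--3=6, 3--1=4, 3-3=0, 3-4=-1
a = 4: 4--4=8, 4--3=7, 4--1=5, 4-3=1, 4-4=0
Collecting distinct values (and noting 0 appears from a-a):
A - A = {-8, -7, -6, -5, -4, -3, -2, -1, 0, 1, 2, 3, 4, 5, 6, 7, 8}
|A - A| = 17

A - A = {-8, -7, -6, -5, -4, -3, -2, -1, 0, 1, 2, 3, 4, 5, 6, 7, 8}


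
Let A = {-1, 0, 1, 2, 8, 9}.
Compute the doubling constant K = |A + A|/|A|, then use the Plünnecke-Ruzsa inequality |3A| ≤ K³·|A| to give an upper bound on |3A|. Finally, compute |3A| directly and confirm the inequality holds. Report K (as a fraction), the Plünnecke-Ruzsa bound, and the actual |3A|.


|A| = 6.
Step 1: Compute A + A by enumerating all 36 pairs.
A + A = {-2, -1, 0, 1, 2, 3, 4, 7, 8, 9, 10, 11, 16, 17, 18}, so |A + A| = 15.
Step 2: Doubling constant K = |A + A|/|A| = 15/6 = 15/6 ≈ 2.5000.
Step 3: Plünnecke-Ruzsa gives |3A| ≤ K³·|A| = (2.5000)³ · 6 ≈ 93.7500.
Step 4: Compute 3A = A + A + A directly by enumerating all triples (a,b,c) ∈ A³; |3A| = 27.
Step 5: Check 27 ≤ 93.7500? Yes ✓.

K = 15/6, Plünnecke-Ruzsa bound K³|A| ≈ 93.7500, |3A| = 27, inequality holds.


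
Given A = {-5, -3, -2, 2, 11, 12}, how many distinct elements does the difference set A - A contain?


A - A = {a - a' : a, a' ∈ A}; |A| = 6.
Bounds: 2|A|-1 ≤ |A - A| ≤ |A|² - |A| + 1, i.e. 11 ≤ |A - A| ≤ 31.
Note: 0 ∈ A - A always (from a - a). The set is symmetric: if d ∈ A - A then -d ∈ A - A.
Enumerate nonzero differences d = a - a' with a > a' (then include -d):
Positive differences: {1, 2, 3, 4, 5, 7, 9, 10, 13, 14, 15, 16, 17}
Full difference set: {0} ∪ (positive diffs) ∪ (negative diffs).
|A - A| = 1 + 2·13 = 27 (matches direct enumeration: 27).

|A - A| = 27


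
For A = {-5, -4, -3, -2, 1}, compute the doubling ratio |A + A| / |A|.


|A| = 5.
Compute A + A by enumerating all 25 pairs.
A + A = {-10, -9, -8, -7, -6, -5, -4, -3, -2, -1, 2}, so |A + A| = 11.
K = |A + A| / |A| = 11/5 (already in lowest terms) ≈ 2.2000.
Reference: AP of size 5 gives K = 9/5 ≈ 1.8000; a fully generic set of size 5 gives K ≈ 3.0000.

|A| = 5, |A + A| = 11, K = 11/5.


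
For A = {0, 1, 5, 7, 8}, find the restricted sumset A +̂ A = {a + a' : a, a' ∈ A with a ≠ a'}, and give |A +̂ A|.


Restricted sumset: A +̂ A = {a + a' : a ∈ A, a' ∈ A, a ≠ a'}.
Equivalently, take A + A and drop any sum 2a that is achievable ONLY as a + a for a ∈ A (i.e. sums representable only with equal summands).
Enumerate pairs (a, a') with a < a' (symmetric, so each unordered pair gives one sum; this covers all a ≠ a'):
  0 + 1 = 1
  0 + 5 = 5
  0 + 7 = 7
  0 + 8 = 8
  1 + 5 = 6
  1 + 7 = 8
  1 + 8 = 9
  5 + 7 = 12
  5 + 8 = 13
  7 + 8 = 15
Collected distinct sums: {1, 5, 6, 7, 8, 9, 12, 13, 15}
|A +̂ A| = 9
(Reference bound: |A +̂ A| ≥ 2|A| - 3 for |A| ≥ 2, with |A| = 5 giving ≥ 7.)

|A +̂ A| = 9


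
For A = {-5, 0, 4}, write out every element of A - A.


A - A = {a - a' : a, a' ∈ A}.
Compute a - a' for each ordered pair (a, a'):
a = -5: -5--5=0, -5-0=-5, -5-4=-9
a = 0: 0--5=5, 0-0=0, 0-4=-4
a = 4: 4--5=9, 4-0=4, 4-4=0
Collecting distinct values (and noting 0 appears from a-a):
A - A = {-9, -5, -4, 0, 4, 5, 9}
|A - A| = 7

A - A = {-9, -5, -4, 0, 4, 5, 9}


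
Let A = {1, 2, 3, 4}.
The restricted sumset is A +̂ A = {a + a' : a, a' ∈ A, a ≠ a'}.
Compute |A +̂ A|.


Restricted sumset: A +̂ A = {a + a' : a ∈ A, a' ∈ A, a ≠ a'}.
Equivalently, take A + A and drop any sum 2a that is achievable ONLY as a + a for a ∈ A (i.e. sums representable only with equal summands).
Enumerate pairs (a, a') with a < a' (symmetric, so each unordered pair gives one sum; this covers all a ≠ a'):
  1 + 2 = 3
  1 + 3 = 4
  1 + 4 = 5
  2 + 3 = 5
  2 + 4 = 6
  3 + 4 = 7
Collected distinct sums: {3, 4, 5, 6, 7}
|A +̂ A| = 5
(Reference bound: |A +̂ A| ≥ 2|A| - 3 for |A| ≥ 2, with |A| = 4 giving ≥ 5.)

|A +̂ A| = 5


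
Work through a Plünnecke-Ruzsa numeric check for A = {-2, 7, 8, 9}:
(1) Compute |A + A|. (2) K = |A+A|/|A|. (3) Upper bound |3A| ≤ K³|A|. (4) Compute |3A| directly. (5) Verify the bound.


|A| = 4.
Step 1: Compute A + A by enumerating all 16 pairs.
A + A = {-4, 5, 6, 7, 14, 15, 16, 17, 18}, so |A + A| = 9.
Step 2: Doubling constant K = |A + A|/|A| = 9/4 = 9/4 ≈ 2.2500.
Step 3: Plünnecke-Ruzsa gives |3A| ≤ K³·|A| = (2.2500)³ · 4 ≈ 45.5625.
Step 4: Compute 3A = A + A + A directly by enumerating all triples (a,b,c) ∈ A³; |3A| = 16.
Step 5: Check 16 ≤ 45.5625? Yes ✓.

K = 9/4, Plünnecke-Ruzsa bound K³|A| ≈ 45.5625, |3A| = 16, inequality holds.


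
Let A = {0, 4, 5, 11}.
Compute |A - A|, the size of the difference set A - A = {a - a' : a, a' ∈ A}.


A - A = {a - a' : a, a' ∈ A}; |A| = 4.
Bounds: 2|A|-1 ≤ |A - A| ≤ |A|² - |A| + 1, i.e. 7 ≤ |A - A| ≤ 13.
Note: 0 ∈ A - A always (from a - a). The set is symmetric: if d ∈ A - A then -d ∈ A - A.
Enumerate nonzero differences d = a - a' with a > a' (then include -d):
Positive differences: {1, 4, 5, 6, 7, 11}
Full difference set: {0} ∪ (positive diffs) ∪ (negative diffs).
|A - A| = 1 + 2·6 = 13 (matches direct enumeration: 13).

|A - A| = 13


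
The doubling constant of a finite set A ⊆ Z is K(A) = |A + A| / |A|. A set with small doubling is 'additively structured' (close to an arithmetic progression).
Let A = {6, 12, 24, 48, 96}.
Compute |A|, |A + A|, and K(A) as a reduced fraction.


|A| = 5.
Compute A + A by enumerating all 25 pairs.
A + A = {12, 18, 24, 30, 36, 48, 54, 60, 72, 96, 102, 108, 120, 144, 192}, so |A + A| = 15.
K = |A + A| / |A| = 15/5 = 3/1 ≈ 3.0000.
Reference: AP of size 5 gives K = 9/5 ≈ 1.8000; a fully generic set of size 5 gives K ≈ 3.0000.

|A| = 5, |A + A| = 15, K = 15/5 = 3/1.


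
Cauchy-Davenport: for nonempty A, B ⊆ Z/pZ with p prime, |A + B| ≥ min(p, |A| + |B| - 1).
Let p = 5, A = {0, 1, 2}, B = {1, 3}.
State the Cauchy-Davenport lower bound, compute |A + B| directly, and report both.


Cauchy-Davenport: |A + B| ≥ min(p, |A| + |B| - 1) for A, B nonempty in Z/pZ.
|A| = 3, |B| = 2, p = 5.
CD lower bound = min(5, 3 + 2 - 1) = min(5, 4) = 4.
Compute A + B mod 5 directly:
a = 0: 0+1=1, 0+3=3
a = 1: 1+1=2, 1+3=4
a = 2: 2+1=3, 2+3=0
A + B = {0, 1, 2, 3, 4}, so |A + B| = 5.
Verify: 5 ≥ 4? Yes ✓.

CD lower bound = 4, actual |A + B| = 5.


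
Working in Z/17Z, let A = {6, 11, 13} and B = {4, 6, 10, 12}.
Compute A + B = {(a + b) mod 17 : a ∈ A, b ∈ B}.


Work in Z/17Z: reduce every sum a + b modulo 17.
Enumerate all 12 pairs:
a = 6: 6+4=10, 6+6=12, 6+10=16, 6+12=1
a = 11: 11+4=15, 11+6=0, 11+10=4, 11+12=6
a = 13: 13+4=0, 13+6=2, 13+10=6, 13+12=8
Distinct residues collected: {0, 1, 2, 4, 6, 8, 10, 12, 15, 16}
|A + B| = 10 (out of 17 total residues).

A + B = {0, 1, 2, 4, 6, 8, 10, 12, 15, 16}


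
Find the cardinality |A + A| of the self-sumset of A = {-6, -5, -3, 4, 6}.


A + A = {a + a' : a, a' ∈ A}; |A| = 5.
General bounds: 2|A| - 1 ≤ |A + A| ≤ |A|(|A|+1)/2, i.e. 9 ≤ |A + A| ≤ 15.
Lower bound 2|A|-1 is attained iff A is an arithmetic progression.
Enumerate sums a + a' for a ≤ a' (symmetric, so this suffices):
a = -6: -6+-6=-12, -6+-5=-11, -6+-3=-9, -6+4=-2, -6+6=0
a = -5: -5+-5=-10, -5+-3=-8, -5+4=-1, -5+6=1
a = -3: -3+-3=-6, -3+4=1, -3+6=3
a = 4: 4+4=8, 4+6=10
a = 6: 6+6=12
Distinct sums: {-12, -11, -10, -9, -8, -6, -2, -1, 0, 1, 3, 8, 10, 12}
|A + A| = 14

|A + A| = 14


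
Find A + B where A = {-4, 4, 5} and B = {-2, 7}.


A + B = {a + b : a ∈ A, b ∈ B}.
Enumerate all |A|·|B| = 3·2 = 6 pairs (a, b) and collect distinct sums.
a = -4: -4+-2=-6, -4+7=3
a = 4: 4+-2=2, 4+7=11
a = 5: 5+-2=3, 5+7=12
Collecting distinct sums: A + B = {-6, 2, 3, 11, 12}
|A + B| = 5

A + B = {-6, 2, 3, 11, 12}


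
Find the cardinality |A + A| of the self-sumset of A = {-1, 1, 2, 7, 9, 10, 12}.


A + A = {a + a' : a, a' ∈ A}; |A| = 7.
General bounds: 2|A| - 1 ≤ |A + A| ≤ |A|(|A|+1)/2, i.e. 13 ≤ |A + A| ≤ 28.
Lower bound 2|A|-1 is attained iff A is an arithmetic progression.
Enumerate sums a + a' for a ≤ a' (symmetric, so this suffices):
a = -1: -1+-1=-2, -1+1=0, -1+2=1, -1+7=6, -1+9=8, -1+10=9, -1+12=11
a = 1: 1+1=2, 1+2=3, 1+7=8, 1+9=10, 1+10=11, 1+12=13
a = 2: 2+2=4, 2+7=9, 2+9=11, 2+10=12, 2+12=14
a = 7: 7+7=14, 7+9=16, 7+10=17, 7+12=19
a = 9: 9+9=18, 9+10=19, 9+12=21
a = 10: 10+10=20, 10+12=22
a = 12: 12+12=24
Distinct sums: {-2, 0, 1, 2, 3, 4, 6, 8, 9, 10, 11, 12, 13, 14, 16, 17, 18, 19, 20, 21, 22, 24}
|A + A| = 22

|A + A| = 22


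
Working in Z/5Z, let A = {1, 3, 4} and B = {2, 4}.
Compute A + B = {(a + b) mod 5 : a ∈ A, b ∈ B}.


Work in Z/5Z: reduce every sum a + b modulo 5.
Enumerate all 6 pairs:
a = 1: 1+2=3, 1+4=0
a = 3: 3+2=0, 3+4=2
a = 4: 4+2=1, 4+4=3
Distinct residues collected: {0, 1, 2, 3}
|A + B| = 4 (out of 5 total residues).

A + B = {0, 1, 2, 3}


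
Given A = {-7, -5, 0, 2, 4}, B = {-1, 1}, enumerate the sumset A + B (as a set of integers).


A + B = {a + b : a ∈ A, b ∈ B}.
Enumerate all |A|·|B| = 5·2 = 10 pairs (a, b) and collect distinct sums.
a = -7: -7+-1=-8, -7+1=-6
a = -5: -5+-1=-6, -5+1=-4
a = 0: 0+-1=-1, 0+1=1
a = 2: 2+-1=1, 2+1=3
a = 4: 4+-1=3, 4+1=5
Collecting distinct sums: A + B = {-8, -6, -4, -1, 1, 3, 5}
|A + B| = 7

A + B = {-8, -6, -4, -1, 1, 3, 5}


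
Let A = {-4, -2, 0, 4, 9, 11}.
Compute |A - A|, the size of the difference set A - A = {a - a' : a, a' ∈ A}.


A - A = {a - a' : a, a' ∈ A}; |A| = 6.
Bounds: 2|A|-1 ≤ |A - A| ≤ |A|² - |A| + 1, i.e. 11 ≤ |A - A| ≤ 31.
Note: 0 ∈ A - A always (from a - a). The set is symmetric: if d ∈ A - A then -d ∈ A - A.
Enumerate nonzero differences d = a - a' with a > a' (then include -d):
Positive differences: {2, 4, 5, 6, 7, 8, 9, 11, 13, 15}
Full difference set: {0} ∪ (positive diffs) ∪ (negative diffs).
|A - A| = 1 + 2·10 = 21 (matches direct enumeration: 21).

|A - A| = 21


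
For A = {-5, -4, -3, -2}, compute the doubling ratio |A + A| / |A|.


|A| = 4.
Compute A + A by enumerating all 16 pairs.
A + A = {-10, -9, -8, -7, -6, -5, -4}, so |A + A| = 7.
K = |A + A| / |A| = 7/4 (already in lowest terms) ≈ 1.7500.
Reference: AP of size 4 gives K = 7/4 ≈ 1.7500; a fully generic set of size 4 gives K ≈ 2.5000.

|A| = 4, |A + A| = 7, K = 7/4.


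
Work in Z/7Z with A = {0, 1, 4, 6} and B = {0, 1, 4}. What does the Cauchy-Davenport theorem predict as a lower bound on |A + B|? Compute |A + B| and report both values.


Cauchy-Davenport: |A + B| ≥ min(p, |A| + |B| - 1) for A, B nonempty in Z/pZ.
|A| = 4, |B| = 3, p = 7.
CD lower bound = min(7, 4 + 3 - 1) = min(7, 6) = 6.
Compute A + B mod 7 directly:
a = 0: 0+0=0, 0+1=1, 0+4=4
a = 1: 1+0=1, 1+1=2, 1+4=5
a = 4: 4+0=4, 4+1=5, 4+4=1
a = 6: 6+0=6, 6+1=0, 6+4=3
A + B = {0, 1, 2, 3, 4, 5, 6}, so |A + B| = 7.
Verify: 7 ≥ 6? Yes ✓.

CD lower bound = 6, actual |A + B| = 7.


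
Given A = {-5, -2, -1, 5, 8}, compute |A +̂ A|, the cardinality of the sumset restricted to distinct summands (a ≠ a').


Restricted sumset: A +̂ A = {a + a' : a ∈ A, a' ∈ A, a ≠ a'}.
Equivalently, take A + A and drop any sum 2a that is achievable ONLY as a + a for a ∈ A (i.e. sums representable only with equal summands).
Enumerate pairs (a, a') with a < a' (symmetric, so each unordered pair gives one sum; this covers all a ≠ a'):
  -5 + -2 = -7
  -5 + -1 = -6
  -5 + 5 = 0
  -5 + 8 = 3
  -2 + -1 = -3
  -2 + 5 = 3
  -2 + 8 = 6
  -1 + 5 = 4
  -1 + 8 = 7
  5 + 8 = 13
Collected distinct sums: {-7, -6, -3, 0, 3, 4, 6, 7, 13}
|A +̂ A| = 9
(Reference bound: |A +̂ A| ≥ 2|A| - 3 for |A| ≥ 2, with |A| = 5 giving ≥ 7.)

|A +̂ A| = 9


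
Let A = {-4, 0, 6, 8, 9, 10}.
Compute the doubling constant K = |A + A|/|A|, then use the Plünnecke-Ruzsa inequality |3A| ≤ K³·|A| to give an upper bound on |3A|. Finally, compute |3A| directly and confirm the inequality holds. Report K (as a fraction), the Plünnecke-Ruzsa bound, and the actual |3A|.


|A| = 6.
Step 1: Compute A + A by enumerating all 36 pairs.
A + A = {-8, -4, 0, 2, 4, 5, 6, 8, 9, 10, 12, 14, 15, 16, 17, 18, 19, 20}, so |A + A| = 18.
Step 2: Doubling constant K = |A + A|/|A| = 18/6 = 18/6 ≈ 3.0000.
Step 3: Plünnecke-Ruzsa gives |3A| ≤ K³·|A| = (3.0000)³ · 6 ≈ 162.0000.
Step 4: Compute 3A = A + A + A directly by enumerating all triples (a,b,c) ∈ A³; |3A| = 33.
Step 5: Check 33 ≤ 162.0000? Yes ✓.

K = 18/6, Plünnecke-Ruzsa bound K³|A| ≈ 162.0000, |3A| = 33, inequality holds.


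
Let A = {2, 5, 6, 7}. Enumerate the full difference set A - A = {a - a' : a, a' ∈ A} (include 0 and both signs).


A - A = {a - a' : a, a' ∈ A}.
Compute a - a' for each ordered pair (a, a'):
a = 2: 2-2=0, 2-5=-3, 2-6=-4, 2-7=-5
a = 5: 5-2=3, 5-5=0, 5-6=-1, 5-7=-2
a = 6: 6-2=4, 6-5=1, 6-6=0, 6-7=-1
a = 7: 7-2=5, 7-5=2, 7-6=1, 7-7=0
Collecting distinct values (and noting 0 appears from a-a):
A - A = {-5, -4, -3, -2, -1, 0, 1, 2, 3, 4, 5}
|A - A| = 11

A - A = {-5, -4, -3, -2, -1, 0, 1, 2, 3, 4, 5}


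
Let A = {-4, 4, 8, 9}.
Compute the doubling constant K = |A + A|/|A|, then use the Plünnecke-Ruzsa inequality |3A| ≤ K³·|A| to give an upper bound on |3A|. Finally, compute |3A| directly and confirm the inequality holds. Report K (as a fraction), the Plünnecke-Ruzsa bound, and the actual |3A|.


|A| = 4.
Step 1: Compute A + A by enumerating all 16 pairs.
A + A = {-8, 0, 4, 5, 8, 12, 13, 16, 17, 18}, so |A + A| = 10.
Step 2: Doubling constant K = |A + A|/|A| = 10/4 = 10/4 ≈ 2.5000.
Step 3: Plünnecke-Ruzsa gives |3A| ≤ K³·|A| = (2.5000)³ · 4 ≈ 62.5000.
Step 4: Compute 3A = A + A + A directly by enumerating all triples (a,b,c) ∈ A³; |3A| = 19.
Step 5: Check 19 ≤ 62.5000? Yes ✓.

K = 10/4, Plünnecke-Ruzsa bound K³|A| ≈ 62.5000, |3A| = 19, inequality holds.


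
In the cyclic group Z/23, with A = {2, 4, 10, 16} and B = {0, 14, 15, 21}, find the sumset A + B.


Work in Z/23Z: reduce every sum a + b modulo 23.
Enumerate all 16 pairs:
a = 2: 2+0=2, 2+14=16, 2+15=17, 2+21=0
a = 4: 4+0=4, 4+14=18, 4+15=19, 4+21=2
a = 10: 10+0=10, 10+14=1, 10+15=2, 10+21=8
a = 16: 16+0=16, 16+14=7, 16+15=8, 16+21=14
Distinct residues collected: {0, 1, 2, 4, 7, 8, 10, 14, 16, 17, 18, 19}
|A + B| = 12 (out of 23 total residues).

A + B = {0, 1, 2, 4, 7, 8, 10, 14, 16, 17, 18, 19}


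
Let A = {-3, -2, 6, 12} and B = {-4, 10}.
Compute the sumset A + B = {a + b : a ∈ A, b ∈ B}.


A + B = {a + b : a ∈ A, b ∈ B}.
Enumerate all |A|·|B| = 4·2 = 8 pairs (a, b) and collect distinct sums.
a = -3: -3+-4=-7, -3+10=7
a = -2: -2+-4=-6, -2+10=8
a = 6: 6+-4=2, 6+10=16
a = 12: 12+-4=8, 12+10=22
Collecting distinct sums: A + B = {-7, -6, 2, 7, 8, 16, 22}
|A + B| = 7

A + B = {-7, -6, 2, 7, 8, 16, 22}


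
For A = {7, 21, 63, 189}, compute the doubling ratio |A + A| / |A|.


|A| = 4.
Compute A + A by enumerating all 16 pairs.
A + A = {14, 28, 42, 70, 84, 126, 196, 210, 252, 378}, so |A + A| = 10.
K = |A + A| / |A| = 10/4 = 5/2 ≈ 2.5000.
Reference: AP of size 4 gives K = 7/4 ≈ 1.7500; a fully generic set of size 4 gives K ≈ 2.5000.

|A| = 4, |A + A| = 10, K = 10/4 = 5/2.


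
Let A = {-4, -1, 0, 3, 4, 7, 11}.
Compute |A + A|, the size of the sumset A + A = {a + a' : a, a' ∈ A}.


A + A = {a + a' : a, a' ∈ A}; |A| = 7.
General bounds: 2|A| - 1 ≤ |A + A| ≤ |A|(|A|+1)/2, i.e. 13 ≤ |A + A| ≤ 28.
Lower bound 2|A|-1 is attained iff A is an arithmetic progression.
Enumerate sums a + a' for a ≤ a' (symmetric, so this suffices):
a = -4: -4+-4=-8, -4+-1=-5, -4+0=-4, -4+3=-1, -4+4=0, -4+7=3, -4+11=7
a = -1: -1+-1=-2, -1+0=-1, -1+3=2, -1+4=3, -1+7=6, -1+11=10
a = 0: 0+0=0, 0+3=3, 0+4=4, 0+7=7, 0+11=11
a = 3: 3+3=6, 3+4=7, 3+7=10, 3+11=14
a = 4: 4+4=8, 4+7=11, 4+11=15
a = 7: 7+7=14, 7+11=18
a = 11: 11+11=22
Distinct sums: {-8, -5, -4, -2, -1, 0, 2, 3, 4, 6, 7, 8, 10, 11, 14, 15, 18, 22}
|A + A| = 18

|A + A| = 18


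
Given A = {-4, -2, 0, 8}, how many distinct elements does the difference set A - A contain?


A - A = {a - a' : a, a' ∈ A}; |A| = 4.
Bounds: 2|A|-1 ≤ |A - A| ≤ |A|² - |A| + 1, i.e. 7 ≤ |A - A| ≤ 13.
Note: 0 ∈ A - A always (from a - a). The set is symmetric: if d ∈ A - A then -d ∈ A - A.
Enumerate nonzero differences d = a - a' with a > a' (then include -d):
Positive differences: {2, 4, 8, 10, 12}
Full difference set: {0} ∪ (positive diffs) ∪ (negative diffs).
|A - A| = 1 + 2·5 = 11 (matches direct enumeration: 11).

|A - A| = 11


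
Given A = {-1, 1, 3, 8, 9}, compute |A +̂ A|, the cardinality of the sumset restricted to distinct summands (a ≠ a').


Restricted sumset: A +̂ A = {a + a' : a ∈ A, a' ∈ A, a ≠ a'}.
Equivalently, take A + A and drop any sum 2a that is achievable ONLY as a + a for a ∈ A (i.e. sums representable only with equal summands).
Enumerate pairs (a, a') with a < a' (symmetric, so each unordered pair gives one sum; this covers all a ≠ a'):
  -1 + 1 = 0
  -1 + 3 = 2
  -1 + 8 = 7
  -1 + 9 = 8
  1 + 3 = 4
  1 + 8 = 9
  1 + 9 = 10
  3 + 8 = 11
  3 + 9 = 12
  8 + 9 = 17
Collected distinct sums: {0, 2, 4, 7, 8, 9, 10, 11, 12, 17}
|A +̂ A| = 10
(Reference bound: |A +̂ A| ≥ 2|A| - 3 for |A| ≥ 2, with |A| = 5 giving ≥ 7.)

|A +̂ A| = 10


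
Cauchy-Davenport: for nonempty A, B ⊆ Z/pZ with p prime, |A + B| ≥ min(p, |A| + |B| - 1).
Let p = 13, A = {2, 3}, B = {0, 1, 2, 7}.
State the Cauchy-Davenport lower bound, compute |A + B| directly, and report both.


Cauchy-Davenport: |A + B| ≥ min(p, |A| + |B| - 1) for A, B nonempty in Z/pZ.
|A| = 2, |B| = 4, p = 13.
CD lower bound = min(13, 2 + 4 - 1) = min(13, 5) = 5.
Compute A + B mod 13 directly:
a = 2: 2+0=2, 2+1=3, 2+2=4, 2+7=9
a = 3: 3+0=3, 3+1=4, 3+2=5, 3+7=10
A + B = {2, 3, 4, 5, 9, 10}, so |A + B| = 6.
Verify: 6 ≥ 5? Yes ✓.

CD lower bound = 5, actual |A + B| = 6.


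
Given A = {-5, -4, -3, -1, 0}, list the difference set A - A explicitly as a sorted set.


A - A = {a - a' : a, a' ∈ A}.
Compute a - a' for each ordered pair (a, a'):
a = -5: -5--5=0, -5--4=-1, -5--3=-2, -5--1=-4, -5-0=-5
a = -4: -4--5=1, -4--4=0, -4--3=-1, -4--1=-3, -4-0=-4
a = -3: -3--5=2, -3--4=1, -3--3=0, -3--1=-2, -3-0=-3
a = -1: -1--5=4, -1--4=3, -1--3=2, -1--1=0, -1-0=-1
a = 0: 0--5=5, 0--4=4, 0--3=3, 0--1=1, 0-0=0
Collecting distinct values (and noting 0 appears from a-a):
A - A = {-5, -4, -3, -2, -1, 0, 1, 2, 3, 4, 5}
|A - A| = 11

A - A = {-5, -4, -3, -2, -1, 0, 1, 2, 3, 4, 5}


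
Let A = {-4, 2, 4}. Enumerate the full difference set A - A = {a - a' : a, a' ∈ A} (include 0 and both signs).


A - A = {a - a' : a, a' ∈ A}.
Compute a - a' for each ordered pair (a, a'):
a = -4: -4--4=0, -4-2=-6, -4-4=-8
a = 2: 2--4=6, 2-2=0, 2-4=-2
a = 4: 4--4=8, 4-2=2, 4-4=0
Collecting distinct values (and noting 0 appears from a-a):
A - A = {-8, -6, -2, 0, 2, 6, 8}
|A - A| = 7

A - A = {-8, -6, -2, 0, 2, 6, 8}


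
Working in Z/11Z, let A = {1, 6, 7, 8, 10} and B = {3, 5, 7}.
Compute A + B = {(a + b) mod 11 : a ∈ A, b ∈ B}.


Work in Z/11Z: reduce every sum a + b modulo 11.
Enumerate all 15 pairs:
a = 1: 1+3=4, 1+5=6, 1+7=8
a = 6: 6+3=9, 6+5=0, 6+7=2
a = 7: 7+3=10, 7+5=1, 7+7=3
a = 8: 8+3=0, 8+5=2, 8+7=4
a = 10: 10+3=2, 10+5=4, 10+7=6
Distinct residues collected: {0, 1, 2, 3, 4, 6, 8, 9, 10}
|A + B| = 9 (out of 11 total residues).

A + B = {0, 1, 2, 3, 4, 6, 8, 9, 10}


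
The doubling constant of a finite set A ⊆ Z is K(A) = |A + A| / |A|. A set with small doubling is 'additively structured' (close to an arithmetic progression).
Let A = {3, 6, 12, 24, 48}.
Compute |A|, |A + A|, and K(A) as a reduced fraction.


|A| = 5.
Compute A + A by enumerating all 25 pairs.
A + A = {6, 9, 12, 15, 18, 24, 27, 30, 36, 48, 51, 54, 60, 72, 96}, so |A + A| = 15.
K = |A + A| / |A| = 15/5 = 3/1 ≈ 3.0000.
Reference: AP of size 5 gives K = 9/5 ≈ 1.8000; a fully generic set of size 5 gives K ≈ 3.0000.

|A| = 5, |A + A| = 15, K = 15/5 = 3/1.


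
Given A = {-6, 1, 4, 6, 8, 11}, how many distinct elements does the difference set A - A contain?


A - A = {a - a' : a, a' ∈ A}; |A| = 6.
Bounds: 2|A|-1 ≤ |A - A| ≤ |A|² - |A| + 1, i.e. 11 ≤ |A - A| ≤ 31.
Note: 0 ∈ A - A always (from a - a). The set is symmetric: if d ∈ A - A then -d ∈ A - A.
Enumerate nonzero differences d = a - a' with a > a' (then include -d):
Positive differences: {2, 3, 4, 5, 7, 10, 12, 14, 17}
Full difference set: {0} ∪ (positive diffs) ∪ (negative diffs).
|A - A| = 1 + 2·9 = 19 (matches direct enumeration: 19).

|A - A| = 19


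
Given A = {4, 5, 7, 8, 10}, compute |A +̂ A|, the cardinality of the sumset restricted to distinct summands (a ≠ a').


Restricted sumset: A +̂ A = {a + a' : a ∈ A, a' ∈ A, a ≠ a'}.
Equivalently, take A + A and drop any sum 2a that is achievable ONLY as a + a for a ∈ A (i.e. sums representable only with equal summands).
Enumerate pairs (a, a') with a < a' (symmetric, so each unordered pair gives one sum; this covers all a ≠ a'):
  4 + 5 = 9
  4 + 7 = 11
  4 + 8 = 12
  4 + 10 = 14
  5 + 7 = 12
  5 + 8 = 13
  5 + 10 = 15
  7 + 8 = 15
  7 + 10 = 17
  8 + 10 = 18
Collected distinct sums: {9, 11, 12, 13, 14, 15, 17, 18}
|A +̂ A| = 8
(Reference bound: |A +̂ A| ≥ 2|A| - 3 for |A| ≥ 2, with |A| = 5 giving ≥ 7.)

|A +̂ A| = 8


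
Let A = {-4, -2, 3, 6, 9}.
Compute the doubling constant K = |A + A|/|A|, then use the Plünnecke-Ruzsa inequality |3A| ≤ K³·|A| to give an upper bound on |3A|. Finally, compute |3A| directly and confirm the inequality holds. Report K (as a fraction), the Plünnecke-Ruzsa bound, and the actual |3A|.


|A| = 5.
Step 1: Compute A + A by enumerating all 25 pairs.
A + A = {-8, -6, -4, -1, 1, 2, 4, 5, 6, 7, 9, 12, 15, 18}, so |A + A| = 14.
Step 2: Doubling constant K = |A + A|/|A| = 14/5 = 14/5 ≈ 2.8000.
Step 3: Plünnecke-Ruzsa gives |3A| ≤ K³·|A| = (2.8000)³ · 5 ≈ 109.7600.
Step 4: Compute 3A = A + A + A directly by enumerating all triples (a,b,c) ∈ A³; |3A| = 28.
Step 5: Check 28 ≤ 109.7600? Yes ✓.

K = 14/5, Plünnecke-Ruzsa bound K³|A| ≈ 109.7600, |3A| = 28, inequality holds.


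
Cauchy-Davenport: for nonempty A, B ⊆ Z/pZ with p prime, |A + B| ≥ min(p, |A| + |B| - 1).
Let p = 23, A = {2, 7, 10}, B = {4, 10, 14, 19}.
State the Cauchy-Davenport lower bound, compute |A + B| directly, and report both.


Cauchy-Davenport: |A + B| ≥ min(p, |A| + |B| - 1) for A, B nonempty in Z/pZ.
|A| = 3, |B| = 4, p = 23.
CD lower bound = min(23, 3 + 4 - 1) = min(23, 6) = 6.
Compute A + B mod 23 directly:
a = 2: 2+4=6, 2+10=12, 2+14=16, 2+19=21
a = 7: 7+4=11, 7+10=17, 7+14=21, 7+19=3
a = 10: 10+4=14, 10+10=20, 10+14=1, 10+19=6
A + B = {1, 3, 6, 11, 12, 14, 16, 17, 20, 21}, so |A + B| = 10.
Verify: 10 ≥ 6? Yes ✓.

CD lower bound = 6, actual |A + B| = 10.


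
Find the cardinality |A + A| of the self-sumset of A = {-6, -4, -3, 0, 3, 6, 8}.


A + A = {a + a' : a, a' ∈ A}; |A| = 7.
General bounds: 2|A| - 1 ≤ |A + A| ≤ |A|(|A|+1)/2, i.e. 13 ≤ |A + A| ≤ 28.
Lower bound 2|A|-1 is attained iff A is an arithmetic progression.
Enumerate sums a + a' for a ≤ a' (symmetric, so this suffices):
a = -6: -6+-6=-12, -6+-4=-10, -6+-3=-9, -6+0=-6, -6+3=-3, -6+6=0, -6+8=2
a = -4: -4+-4=-8, -4+-3=-7, -4+0=-4, -4+3=-1, -4+6=2, -4+8=4
a = -3: -3+-3=-6, -3+0=-3, -3+3=0, -3+6=3, -3+8=5
a = 0: 0+0=0, 0+3=3, 0+6=6, 0+8=8
a = 3: 3+3=6, 3+6=9, 3+8=11
a = 6: 6+6=12, 6+8=14
a = 8: 8+8=16
Distinct sums: {-12, -10, -9, -8, -7, -6, -4, -3, -1, 0, 2, 3, 4, 5, 6, 8, 9, 11, 12, 14, 16}
|A + A| = 21

|A + A| = 21


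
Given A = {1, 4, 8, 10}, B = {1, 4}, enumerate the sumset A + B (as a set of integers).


A + B = {a + b : a ∈ A, b ∈ B}.
Enumerate all |A|·|B| = 4·2 = 8 pairs (a, b) and collect distinct sums.
a = 1: 1+1=2, 1+4=5
a = 4: 4+1=5, 4+4=8
a = 8: 8+1=9, 8+4=12
a = 10: 10+1=11, 10+4=14
Collecting distinct sums: A + B = {2, 5, 8, 9, 11, 12, 14}
|A + B| = 7

A + B = {2, 5, 8, 9, 11, 12, 14}


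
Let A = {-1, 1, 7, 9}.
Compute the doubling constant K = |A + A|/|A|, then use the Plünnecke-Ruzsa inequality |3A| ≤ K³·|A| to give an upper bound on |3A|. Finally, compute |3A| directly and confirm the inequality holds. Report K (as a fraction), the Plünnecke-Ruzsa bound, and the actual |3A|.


|A| = 4.
Step 1: Compute A + A by enumerating all 16 pairs.
A + A = {-2, 0, 2, 6, 8, 10, 14, 16, 18}, so |A + A| = 9.
Step 2: Doubling constant K = |A + A|/|A| = 9/4 = 9/4 ≈ 2.2500.
Step 3: Plünnecke-Ruzsa gives |3A| ≤ K³·|A| = (2.2500)³ · 4 ≈ 45.5625.
Step 4: Compute 3A = A + A + A directly by enumerating all triples (a,b,c) ∈ A³; |3A| = 16.
Step 5: Check 16 ≤ 45.5625? Yes ✓.

K = 9/4, Plünnecke-Ruzsa bound K³|A| ≈ 45.5625, |3A| = 16, inequality holds.


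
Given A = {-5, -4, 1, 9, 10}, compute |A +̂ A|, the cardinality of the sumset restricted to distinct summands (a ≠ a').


Restricted sumset: A +̂ A = {a + a' : a ∈ A, a' ∈ A, a ≠ a'}.
Equivalently, take A + A and drop any sum 2a that is achievable ONLY as a + a for a ∈ A (i.e. sums representable only with equal summands).
Enumerate pairs (a, a') with a < a' (symmetric, so each unordered pair gives one sum; this covers all a ≠ a'):
  -5 + -4 = -9
  -5 + 1 = -4
  -5 + 9 = 4
  -5 + 10 = 5
  -4 + 1 = -3
  -4 + 9 = 5
  -4 + 10 = 6
  1 + 9 = 10
  1 + 10 = 11
  9 + 10 = 19
Collected distinct sums: {-9, -4, -3, 4, 5, 6, 10, 11, 19}
|A +̂ A| = 9
(Reference bound: |A +̂ A| ≥ 2|A| - 3 for |A| ≥ 2, with |A| = 5 giving ≥ 7.)

|A +̂ A| = 9


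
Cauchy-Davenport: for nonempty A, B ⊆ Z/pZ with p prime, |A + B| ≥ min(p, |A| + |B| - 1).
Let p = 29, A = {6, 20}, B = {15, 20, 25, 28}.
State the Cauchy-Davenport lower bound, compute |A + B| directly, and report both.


Cauchy-Davenport: |A + B| ≥ min(p, |A| + |B| - 1) for A, B nonempty in Z/pZ.
|A| = 2, |B| = 4, p = 29.
CD lower bound = min(29, 2 + 4 - 1) = min(29, 5) = 5.
Compute A + B mod 29 directly:
a = 6: 6+15=21, 6+20=26, 6+25=2, 6+28=5
a = 20: 20+15=6, 20+20=11, 20+25=16, 20+28=19
A + B = {2, 5, 6, 11, 16, 19, 21, 26}, so |A + B| = 8.
Verify: 8 ≥ 5? Yes ✓.

CD lower bound = 5, actual |A + B| = 8.


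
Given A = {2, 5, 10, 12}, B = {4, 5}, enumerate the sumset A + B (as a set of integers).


A + B = {a + b : a ∈ A, b ∈ B}.
Enumerate all |A|·|B| = 4·2 = 8 pairs (a, b) and collect distinct sums.
a = 2: 2+4=6, 2+5=7
a = 5: 5+4=9, 5+5=10
a = 10: 10+4=14, 10+5=15
a = 12: 12+4=16, 12+5=17
Collecting distinct sums: A + B = {6, 7, 9, 10, 14, 15, 16, 17}
|A + B| = 8

A + B = {6, 7, 9, 10, 14, 15, 16, 17}


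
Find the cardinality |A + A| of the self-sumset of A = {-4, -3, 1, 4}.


A + A = {a + a' : a, a' ∈ A}; |A| = 4.
General bounds: 2|A| - 1 ≤ |A + A| ≤ |A|(|A|+1)/2, i.e. 7 ≤ |A + A| ≤ 10.
Lower bound 2|A|-1 is attained iff A is an arithmetic progression.
Enumerate sums a + a' for a ≤ a' (symmetric, so this suffices):
a = -4: -4+-4=-8, -4+-3=-7, -4+1=-3, -4+4=0
a = -3: -3+-3=-6, -3+1=-2, -3+4=1
a = 1: 1+1=2, 1+4=5
a = 4: 4+4=8
Distinct sums: {-8, -7, -6, -3, -2, 0, 1, 2, 5, 8}
|A + A| = 10

|A + A| = 10


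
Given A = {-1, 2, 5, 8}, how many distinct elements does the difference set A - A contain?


A - A = {a - a' : a, a' ∈ A}; |A| = 4.
Bounds: 2|A|-1 ≤ |A - A| ≤ |A|² - |A| + 1, i.e. 7 ≤ |A - A| ≤ 13.
Note: 0 ∈ A - A always (from a - a). The set is symmetric: if d ∈ A - A then -d ∈ A - A.
Enumerate nonzero differences d = a - a' with a > a' (then include -d):
Positive differences: {3, 6, 9}
Full difference set: {0} ∪ (positive diffs) ∪ (negative diffs).
|A - A| = 1 + 2·3 = 7 (matches direct enumeration: 7).

|A - A| = 7


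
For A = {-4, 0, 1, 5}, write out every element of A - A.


A - A = {a - a' : a, a' ∈ A}.
Compute a - a' for each ordered pair (a, a'):
a = -4: -4--4=0, -4-0=-4, -4-1=-5, -4-5=-9
a = 0: 0--4=4, 0-0=0, 0-1=-1, 0-5=-5
a = 1: 1--4=5, 1-0=1, 1-1=0, 1-5=-4
a = 5: 5--4=9, 5-0=5, 5-1=4, 5-5=0
Collecting distinct values (and noting 0 appears from a-a):
A - A = {-9, -5, -4, -1, 0, 1, 4, 5, 9}
|A - A| = 9

A - A = {-9, -5, -4, -1, 0, 1, 4, 5, 9}


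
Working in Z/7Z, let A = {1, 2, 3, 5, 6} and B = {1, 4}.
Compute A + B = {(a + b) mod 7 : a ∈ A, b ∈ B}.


Work in Z/7Z: reduce every sum a + b modulo 7.
Enumerate all 10 pairs:
a = 1: 1+1=2, 1+4=5
a = 2: 2+1=3, 2+4=6
a = 3: 3+1=4, 3+4=0
a = 5: 5+1=6, 5+4=2
a = 6: 6+1=0, 6+4=3
Distinct residues collected: {0, 2, 3, 4, 5, 6}
|A + B| = 6 (out of 7 total residues).

A + B = {0, 2, 3, 4, 5, 6}


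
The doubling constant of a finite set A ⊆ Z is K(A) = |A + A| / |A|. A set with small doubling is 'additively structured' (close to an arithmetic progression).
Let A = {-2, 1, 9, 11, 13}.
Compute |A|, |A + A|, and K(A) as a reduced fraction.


|A| = 5.
Compute A + A by enumerating all 25 pairs.
A + A = {-4, -1, 2, 7, 9, 10, 11, 12, 14, 18, 20, 22, 24, 26}, so |A + A| = 14.
K = |A + A| / |A| = 14/5 (already in lowest terms) ≈ 2.8000.
Reference: AP of size 5 gives K = 9/5 ≈ 1.8000; a fully generic set of size 5 gives K ≈ 3.0000.

|A| = 5, |A + A| = 14, K = 14/5.


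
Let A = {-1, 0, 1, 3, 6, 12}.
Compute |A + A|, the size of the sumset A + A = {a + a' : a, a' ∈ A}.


A + A = {a + a' : a, a' ∈ A}; |A| = 6.
General bounds: 2|A| - 1 ≤ |A + A| ≤ |A|(|A|+1)/2, i.e. 11 ≤ |A + A| ≤ 21.
Lower bound 2|A|-1 is attained iff A is an arithmetic progression.
Enumerate sums a + a' for a ≤ a' (symmetric, so this suffices):
a = -1: -1+-1=-2, -1+0=-1, -1+1=0, -1+3=2, -1+6=5, -1+12=11
a = 0: 0+0=0, 0+1=1, 0+3=3, 0+6=6, 0+12=12
a = 1: 1+1=2, 1+3=4, 1+6=7, 1+12=13
a = 3: 3+3=6, 3+6=9, 3+12=15
a = 6: 6+6=12, 6+12=18
a = 12: 12+12=24
Distinct sums: {-2, -1, 0, 1, 2, 3, 4, 5, 6, 7, 9, 11, 12, 13, 15, 18, 24}
|A + A| = 17

|A + A| = 17


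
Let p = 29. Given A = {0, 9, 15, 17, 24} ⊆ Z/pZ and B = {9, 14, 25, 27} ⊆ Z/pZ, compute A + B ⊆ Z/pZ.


Work in Z/29Z: reduce every sum a + b modulo 29.
Enumerate all 20 pairs:
a = 0: 0+9=9, 0+14=14, 0+25=25, 0+27=27
a = 9: 9+9=18, 9+14=23, 9+25=5, 9+27=7
a = 15: 15+9=24, 15+14=0, 15+25=11, 15+27=13
a = 17: 17+9=26, 17+14=2, 17+25=13, 17+27=15
a = 24: 24+9=4, 24+14=9, 24+25=20, 24+27=22
Distinct residues collected: {0, 2, 4, 5, 7, 9, 11, 13, 14, 15, 18, 20, 22, 23, 24, 25, 26, 27}
|A + B| = 18 (out of 29 total residues).

A + B = {0, 2, 4, 5, 7, 9, 11, 13, 14, 15, 18, 20, 22, 23, 24, 25, 26, 27}


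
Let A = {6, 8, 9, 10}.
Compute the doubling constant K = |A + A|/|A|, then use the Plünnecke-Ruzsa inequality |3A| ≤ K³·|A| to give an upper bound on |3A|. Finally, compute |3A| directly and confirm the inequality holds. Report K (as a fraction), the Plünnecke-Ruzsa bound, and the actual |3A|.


|A| = 4.
Step 1: Compute A + A by enumerating all 16 pairs.
A + A = {12, 14, 15, 16, 17, 18, 19, 20}, so |A + A| = 8.
Step 2: Doubling constant K = |A + A|/|A| = 8/4 = 8/4 ≈ 2.0000.
Step 3: Plünnecke-Ruzsa gives |3A| ≤ K³·|A| = (2.0000)³ · 4 ≈ 32.0000.
Step 4: Compute 3A = A + A + A directly by enumerating all triples (a,b,c) ∈ A³; |3A| = 12.
Step 5: Check 12 ≤ 32.0000? Yes ✓.

K = 8/4, Plünnecke-Ruzsa bound K³|A| ≈ 32.0000, |3A| = 12, inequality holds.


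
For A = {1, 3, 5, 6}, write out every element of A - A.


A - A = {a - a' : a, a' ∈ A}.
Compute a - a' for each ordered pair (a, a'):
a = 1: 1-1=0, 1-3=-2, 1-5=-4, 1-6=-5
a = 3: 3-1=2, 3-3=0, 3-5=-2, 3-6=-3
a = 5: 5-1=4, 5-3=2, 5-5=0, 5-6=-1
a = 6: 6-1=5, 6-3=3, 6-5=1, 6-6=0
Collecting distinct values (and noting 0 appears from a-a):
A - A = {-5, -4, -3, -2, -1, 0, 1, 2, 3, 4, 5}
|A - A| = 11

A - A = {-5, -4, -3, -2, -1, 0, 1, 2, 3, 4, 5}


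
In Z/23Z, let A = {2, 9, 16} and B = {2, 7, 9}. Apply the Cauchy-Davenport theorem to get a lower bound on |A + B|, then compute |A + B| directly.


Cauchy-Davenport: |A + B| ≥ min(p, |A| + |B| - 1) for A, B nonempty in Z/pZ.
|A| = 3, |B| = 3, p = 23.
CD lower bound = min(23, 3 + 3 - 1) = min(23, 5) = 5.
Compute A + B mod 23 directly:
a = 2: 2+2=4, 2+7=9, 2+9=11
a = 9: 9+2=11, 9+7=16, 9+9=18
a = 16: 16+2=18, 16+7=0, 16+9=2
A + B = {0, 2, 4, 9, 11, 16, 18}, so |A + B| = 7.
Verify: 7 ≥ 5? Yes ✓.

CD lower bound = 5, actual |A + B| = 7.


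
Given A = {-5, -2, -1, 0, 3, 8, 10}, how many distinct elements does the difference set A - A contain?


A - A = {a - a' : a, a' ∈ A}; |A| = 7.
Bounds: 2|A|-1 ≤ |A - A| ≤ |A|² - |A| + 1, i.e. 13 ≤ |A - A| ≤ 43.
Note: 0 ∈ A - A always (from a - a). The set is symmetric: if d ∈ A - A then -d ∈ A - A.
Enumerate nonzero differences d = a - a' with a > a' (then include -d):
Positive differences: {1, 2, 3, 4, 5, 7, 8, 9, 10, 11, 12, 13, 15}
Full difference set: {0} ∪ (positive diffs) ∪ (negative diffs).
|A - A| = 1 + 2·13 = 27 (matches direct enumeration: 27).

|A - A| = 27


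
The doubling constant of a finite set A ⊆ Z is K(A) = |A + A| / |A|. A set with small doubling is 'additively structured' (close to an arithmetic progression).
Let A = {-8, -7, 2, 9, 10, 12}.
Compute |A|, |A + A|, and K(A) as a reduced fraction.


|A| = 6.
Compute A + A by enumerating all 36 pairs.
A + A = {-16, -15, -14, -6, -5, 1, 2, 3, 4, 5, 11, 12, 14, 18, 19, 20, 21, 22, 24}, so |A + A| = 19.
K = |A + A| / |A| = 19/6 (already in lowest terms) ≈ 3.1667.
Reference: AP of size 6 gives K = 11/6 ≈ 1.8333; a fully generic set of size 6 gives K ≈ 3.5000.

|A| = 6, |A + A| = 19, K = 19/6.


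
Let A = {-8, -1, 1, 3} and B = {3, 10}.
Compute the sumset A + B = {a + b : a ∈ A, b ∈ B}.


A + B = {a + b : a ∈ A, b ∈ B}.
Enumerate all |A|·|B| = 4·2 = 8 pairs (a, b) and collect distinct sums.
a = -8: -8+3=-5, -8+10=2
a = -1: -1+3=2, -1+10=9
a = 1: 1+3=4, 1+10=11
a = 3: 3+3=6, 3+10=13
Collecting distinct sums: A + B = {-5, 2, 4, 6, 9, 11, 13}
|A + B| = 7

A + B = {-5, 2, 4, 6, 9, 11, 13}


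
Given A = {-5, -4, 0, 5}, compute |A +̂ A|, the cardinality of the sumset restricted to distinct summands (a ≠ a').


Restricted sumset: A +̂ A = {a + a' : a ∈ A, a' ∈ A, a ≠ a'}.
Equivalently, take A + A and drop any sum 2a that is achievable ONLY as a + a for a ∈ A (i.e. sums representable only with equal summands).
Enumerate pairs (a, a') with a < a' (symmetric, so each unordered pair gives one sum; this covers all a ≠ a'):
  -5 + -4 = -9
  -5 + 0 = -5
  -5 + 5 = 0
  -4 + 0 = -4
  -4 + 5 = 1
  0 + 5 = 5
Collected distinct sums: {-9, -5, -4, 0, 1, 5}
|A +̂ A| = 6
(Reference bound: |A +̂ A| ≥ 2|A| - 3 for |A| ≥ 2, with |A| = 4 giving ≥ 5.)

|A +̂ A| = 6


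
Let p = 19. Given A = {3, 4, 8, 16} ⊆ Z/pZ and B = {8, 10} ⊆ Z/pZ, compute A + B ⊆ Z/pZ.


Work in Z/19Z: reduce every sum a + b modulo 19.
Enumerate all 8 pairs:
a = 3: 3+8=11, 3+10=13
a = 4: 4+8=12, 4+10=14
a = 8: 8+8=16, 8+10=18
a = 16: 16+8=5, 16+10=7
Distinct residues collected: {5, 7, 11, 12, 13, 14, 16, 18}
|A + B| = 8 (out of 19 total residues).

A + B = {5, 7, 11, 12, 13, 14, 16, 18}


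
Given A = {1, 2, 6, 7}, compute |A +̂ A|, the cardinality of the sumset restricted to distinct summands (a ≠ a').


Restricted sumset: A +̂ A = {a + a' : a ∈ A, a' ∈ A, a ≠ a'}.
Equivalently, take A + A and drop any sum 2a that is achievable ONLY as a + a for a ∈ A (i.e. sums representable only with equal summands).
Enumerate pairs (a, a') with a < a' (symmetric, so each unordered pair gives one sum; this covers all a ≠ a'):
  1 + 2 = 3
  1 + 6 = 7
  1 + 7 = 8
  2 + 6 = 8
  2 + 7 = 9
  6 + 7 = 13
Collected distinct sums: {3, 7, 8, 9, 13}
|A +̂ A| = 5
(Reference bound: |A +̂ A| ≥ 2|A| - 3 for |A| ≥ 2, with |A| = 4 giving ≥ 5.)

|A +̂ A| = 5
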